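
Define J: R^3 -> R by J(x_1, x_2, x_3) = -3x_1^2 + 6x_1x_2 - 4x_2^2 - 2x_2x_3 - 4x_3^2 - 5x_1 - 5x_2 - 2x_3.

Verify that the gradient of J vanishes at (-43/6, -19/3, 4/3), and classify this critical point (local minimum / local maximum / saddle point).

local maximum

∇J = (-6x_1 + 6x_2 - 5, 6x_1 - 8x_2 - 2x_3 - 5, -2x_2 - 8x_3 - 2); substituting (-43/6, -19/3, 4/3) gives ∇J = (0, 0, 0), so (-43/6, -19/3, 4/3) is indeed a critical point.
The Hessian is constant: H = [[-6, 6, 0], [6, -8, -2], [0, -2, -8]].
Leading principal minors: Δ₁ = -6, Δ₂ = 12, Δ₃ = -72.
The minors alternate sign starting negative (−, +, −), so H is negative definite: a local maximum.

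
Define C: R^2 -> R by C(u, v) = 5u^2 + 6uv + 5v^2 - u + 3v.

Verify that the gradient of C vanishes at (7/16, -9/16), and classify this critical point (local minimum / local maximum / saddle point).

local minimum

∇C = (10u + 6v - 1, 6u + 10v + 3); substituting (7/16, -9/16) gives ∇C = (0, 0), so (7/16, -9/16) is indeed a critical point.
The Hessian of C is constant: H = [[10, 6], [6, 10]].
det(H) = 10·10 − 6² = 64.
det(H) > 0 and tr(H) = 20 > 0, so H is positive definite and the point is a local minimum.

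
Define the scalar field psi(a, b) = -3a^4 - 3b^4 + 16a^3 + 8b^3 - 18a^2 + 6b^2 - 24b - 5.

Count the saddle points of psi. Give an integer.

4

psi separates as a function of a plus a function of b, so ∇psi=0 decouples.
∂psi/∂a = -12a(a - 3)(a - 1) = 0 at a ∈ {0, 1, 3}; ∂psi/∂b = -12(b - 2)(b - 1)(b + 1) = 0 at b ∈ {-1, 1, 2}.
The Hessian is diagonal: diag(psi_aa, psi_bb). Second derivatives: psi_aa(0)=-36, psi_aa(1)=24, psi_aa(3)=-72; psi_bb(-1)=-72, psi_bb(1)=24, psi_bb(2)=-36.
Saddle points occur where the two diagonal entries have opposite signs: (0, 1), (1, -1), (1, 2), (3, 1). Count: 4.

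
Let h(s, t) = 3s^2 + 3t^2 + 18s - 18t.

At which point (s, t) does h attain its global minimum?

h(s,t) separates as P(s) + Q(t), so its minimum is min P + min Q.
P'(s) = 6s + 18 vanishes at s ∈ {-3}; Q'(t) = 6(t - 3) vanishes at t ∈ {3}.
Local minima of P (where P''>0): P(-3)=-27. Local minima of Q: Q(3)=-27.
So the global minimum of h is P(-3) + Q(3) = -27 − 27 = -54, attained at (-3, 3).

(-3, 3)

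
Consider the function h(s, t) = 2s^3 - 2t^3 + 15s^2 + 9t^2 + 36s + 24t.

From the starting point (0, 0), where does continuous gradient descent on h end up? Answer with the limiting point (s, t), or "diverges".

h is separable, so gradient descent decouples: s follows -∂h/∂s, t follows -∂h/∂t.
∂h/∂s = 6(s + 2)(s + 3); at s=0 this is 36, so s decreases.
∂h/∂t = -6(t - 4)(t + 1); at t=0 this is 24, so t decreases.
s converges to its nearest critical value -2 (a local min of the s-part); t converges to -1. The iterate converges to (-2, -1).

(-2, -1)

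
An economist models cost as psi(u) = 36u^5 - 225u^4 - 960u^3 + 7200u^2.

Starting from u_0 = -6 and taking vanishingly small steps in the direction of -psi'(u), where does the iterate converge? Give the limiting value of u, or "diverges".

diverges

psi'(u) = 180u(u - 5)(u - 4)(u + 4), so psi'(-6) = 237600.
Gradient descent moves in the -psi' direction, i.e. u is decreasing.
There is no critical point below u=-6, and psi' keeps the same sign, so the iterate runs off to −∞.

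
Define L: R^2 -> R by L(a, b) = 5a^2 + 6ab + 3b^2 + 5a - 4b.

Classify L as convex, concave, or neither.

convex

L is quadratic, so its Hessian is the constant matrix H = [[10, 6], [6, 6]].
det(H) = 24, tr(H) = 16.
det(H) > 0 and tr(H) > 0, so H is positive definite everywhere: convex.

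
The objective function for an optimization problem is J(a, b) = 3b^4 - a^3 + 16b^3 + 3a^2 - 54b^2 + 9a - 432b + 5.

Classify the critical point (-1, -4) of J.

local minimum

The mixed partial ∂²J/∂a∂b is 0, so the Hessian at any point is diag(J_aa, J_bb) = diag(6(-a + 1), 12(3b^2 + 8b - 9)).
At (-1, -4): H = diag(12, 84).
Both eigenvalues are positive, so H is positive definite: a local minimum.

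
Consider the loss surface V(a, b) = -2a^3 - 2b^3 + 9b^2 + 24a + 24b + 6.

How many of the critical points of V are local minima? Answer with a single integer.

1

V separates as a function of a plus a function of b, so ∇V=0 decouples.
∂V/∂a = -6(a - 2)(a + 2) = 0 at a ∈ {-2, 2}; ∂V/∂b = -6(b - 4)(b + 1) = 0 at b ∈ {-1, 4}.
The Hessian is diagonal: diag(V_aa, V_bb). Second derivatives: V_aa(-2)=24, V_aa(2)=-24; V_bb(-1)=30, V_bb(4)=-30.
Local minima occur where both diagonal entries positive: (-2, -1). Count: 1.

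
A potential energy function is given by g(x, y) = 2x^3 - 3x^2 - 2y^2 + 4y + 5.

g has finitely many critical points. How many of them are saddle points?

g separates as a function of x plus a function of y, so ∇g=0 decouples.
∂g/∂x = 6x(x - 1) = 0 at x ∈ {0, 1}; ∂g/∂y = -4(y - 1) = 0 at y ∈ {1}.
The Hessian is diagonal: diag(g_xx, g_yy). Second derivatives: g_xx(0)=-6, g_xx(1)=6; g_yy(1)=-4.
Saddle points occur where the two diagonal entries have opposite signs: (1, 1). Count: 1.

1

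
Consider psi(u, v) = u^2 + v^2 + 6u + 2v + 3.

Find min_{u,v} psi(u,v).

psi(u,v) separates as P(u) + Q(v) + 3, so its minimum is min P + min Q + 3.
P'(u) = 2u + 6 vanishes at u ∈ {-3}; Q'(v) = 2v + 2 vanishes at v ∈ {-1}.
Local minima of P (where P''>0): P(-3)=-9. Local minima of Q: Q(-1)=-1.
So the global minimum of psi is P(-3) + Q(-1) + 3 = -9 − 1 + 3 = -7, attained at (-3, -1).

-7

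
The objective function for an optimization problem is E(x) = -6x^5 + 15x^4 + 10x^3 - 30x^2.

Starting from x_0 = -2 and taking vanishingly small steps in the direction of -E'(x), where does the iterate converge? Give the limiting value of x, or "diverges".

E'(x) = -30x(x - 2)(x - 1)(x + 1), so E'(-2) = -720.
Gradient descent moves in the -E' direction, i.e. x is increasing.
The nearest critical point in that direction is x = -1, where E'' = 180 > 0 (a local minimum). The iterate converges there.

-1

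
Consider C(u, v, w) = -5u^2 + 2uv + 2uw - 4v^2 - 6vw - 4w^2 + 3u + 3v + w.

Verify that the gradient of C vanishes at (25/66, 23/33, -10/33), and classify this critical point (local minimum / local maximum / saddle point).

∇C = (-10u + 2v + 2w + 3, 2u - 8v - 6w + 3, 2u - 6v - 8w + 1); substituting (25/66, 23/33, -10/33) gives ∇C = (0, 0, 0), so (25/66, 23/33, -10/33) is indeed a critical point.
The Hessian is constant: H = [[-10, 2, 2], [2, -8, -6], [2, -6, -8]].
Leading principal minors: Δ₁ = -10, Δ₂ = 76, Δ₃ = -264.
The minors alternate sign starting negative (−, +, −), so H is negative definite: a local maximum.

local maximum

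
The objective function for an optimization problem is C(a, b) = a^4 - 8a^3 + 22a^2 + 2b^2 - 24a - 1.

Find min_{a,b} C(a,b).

-10

C(a,b) separates as P(a) + Q(b) − 1, so its minimum is min P + min Q − 1.
P'(a) = 4(a - 3)(a - 2)(a - 1) vanishes at a ∈ {1, 2, 3}; Q'(b) = 4b vanishes at b ∈ {0}.
Local minima of P (where P''>0): P(1)=-9, P(3)=-9. Local minima of Q: Q(0)=0.
So the global minimum of C is P(1) + Q(0) − 1 = -9 + 0 − 1 = -10, attained at (1, 0).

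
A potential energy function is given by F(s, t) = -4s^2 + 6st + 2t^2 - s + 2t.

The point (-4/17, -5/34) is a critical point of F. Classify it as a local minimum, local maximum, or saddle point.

saddle point

The Hessian of F is constant: H = [[-8, 6], [6, 4]].
det(H) = (-8)·4 − 6² = -68.
Since det(H) < 0, H is indefinite and the critical point is a saddle point.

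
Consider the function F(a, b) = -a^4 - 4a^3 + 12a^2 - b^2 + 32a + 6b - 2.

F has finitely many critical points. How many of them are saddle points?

F separates as a function of a plus a function of b, so ∇F=0 decouples.
∂F/∂a = -4(a - 2)(a + 1)(a + 4) = 0 at a ∈ {-4, -1, 2}; ∂F/∂b = -2(b - 3) = 0 at b ∈ {3}.
The Hessian is diagonal: diag(F_aa, F_bb). Second derivatives: F_aa(-4)=-72, F_aa(-1)=36, F_aa(2)=-72; F_bb(3)=-2.
Saddle points occur where the two diagonal entries have opposite signs: (-1, 3). Count: 1.

1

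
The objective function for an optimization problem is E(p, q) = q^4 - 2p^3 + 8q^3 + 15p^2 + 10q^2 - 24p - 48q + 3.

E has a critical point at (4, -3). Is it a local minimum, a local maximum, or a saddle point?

The mixed partial ∂²E/∂p∂q is 0, so the Hessian at any point is diag(E_pp, E_qq) = diag(6(-2p + 5), 4(3q^2 + 12q + 5)).
At (4, -3): H = diag(-18, -16).
Both eigenvalues are negative, so H is negative definite: a local maximum.

local maximum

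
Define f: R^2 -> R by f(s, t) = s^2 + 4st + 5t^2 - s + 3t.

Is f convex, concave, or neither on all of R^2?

f is quadratic, so its Hessian is the constant matrix H = [[2, 4], [4, 10]].
det(H) = 4, tr(H) = 12.
det(H) > 0 and tr(H) > 0, so H is positive definite everywhere: convex.

convex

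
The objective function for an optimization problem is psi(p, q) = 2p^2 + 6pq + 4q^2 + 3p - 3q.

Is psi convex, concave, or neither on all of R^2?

neither

psi is quadratic, so its Hessian is the constant matrix H = [[4, 6], [6, 8]].
det(H) = -4, tr(H) = 12.
det(H) < 0, so H is indefinite: neither convex nor concave.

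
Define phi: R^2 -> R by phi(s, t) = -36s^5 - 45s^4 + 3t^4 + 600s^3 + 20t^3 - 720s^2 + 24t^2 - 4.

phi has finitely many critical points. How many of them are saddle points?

6

phi separates as a function of s plus a function of t, so ∇phi=0 decouples.
∂phi/∂s = -180s(s - 2)(s - 1)(s + 4) = 0 at s ∈ {-4, 0, 1, 2}; ∂phi/∂t = 12t(t + 1)(t + 4) = 0 at t ∈ {-4, -1, 0}.
The Hessian is diagonal: diag(phi_ss, phi_tt). Second derivatives: phi_ss(-4)=21600, phi_ss(0)=-1440, phi_ss(1)=900, phi_ss(2)=-2160; phi_tt(-4)=144, phi_tt(-1)=-36, phi_tt(0)=48.
Saddle points occur where the two diagonal entries have opposite signs: (-4, -1), (0, -4), (0, 0), (1, -1), (2, -4), (2, 0). Count: 6.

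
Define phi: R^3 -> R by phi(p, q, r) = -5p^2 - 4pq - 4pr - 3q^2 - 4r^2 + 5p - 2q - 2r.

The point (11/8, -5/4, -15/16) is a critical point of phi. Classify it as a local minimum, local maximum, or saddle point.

local maximum

The Hessian is constant: H = [[-10, -4, -4], [-4, -6, 0], [-4, 0, -8]].
Leading principal minors: Δ₁ = -10, Δ₂ = 44, Δ₃ = -256.
The minors alternate sign starting negative (−, +, −), so H is negative definite: a local maximum.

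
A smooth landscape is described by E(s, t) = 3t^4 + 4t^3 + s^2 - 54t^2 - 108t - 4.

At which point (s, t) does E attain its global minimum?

(0, 3)

E(s,t) separates as P(s) + Q(t) − 4, so its minimum is min P + min Q − 4.
P'(s) = 2s vanishes at s ∈ {0}; Q'(t) = 12(t - 3)(t + 1)(t + 3) vanishes at t ∈ {-3, -1, 3}.
Local minima of P (where P''>0): P(0)=0. Local minima of Q: Q(-3)=-27, Q(3)=-459.
So the global minimum of E is P(0) + Q(3) − 4 = 0 − 459 − 4 = -463, attained at (0, 3).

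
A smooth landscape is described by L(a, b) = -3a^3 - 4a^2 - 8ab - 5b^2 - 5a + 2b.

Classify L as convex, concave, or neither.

neither

The term -3a^3 is cubic, so the Hessian is not constant.
∂²L/∂a² = -18a - 8, which takes both signs as a varies (negative for sufficiently large a). A diagonal entry of the Hessian changing sign means the Hessian is neither positive- nor negative-semidefinite on all of R^2.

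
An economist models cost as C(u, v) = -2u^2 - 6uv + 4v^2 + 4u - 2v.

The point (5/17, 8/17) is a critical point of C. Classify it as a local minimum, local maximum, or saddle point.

The Hessian of C is constant: H = [[-4, -6], [-6, 8]].
det(H) = (-4)·8 − (-6)² = -68.
Since det(H) < 0, H is indefinite and the critical point is a saddle point.

saddle point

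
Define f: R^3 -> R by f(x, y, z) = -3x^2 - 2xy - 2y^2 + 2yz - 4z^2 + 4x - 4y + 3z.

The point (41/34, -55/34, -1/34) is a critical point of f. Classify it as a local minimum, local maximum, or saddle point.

local maximum

The Hessian is constant: H = [[-6, -2, 0], [-2, -4, 2], [0, 2, -8]].
Leading principal minors: Δ₁ = -6, Δ₂ = 20, Δ₃ = -136.
The minors alternate sign starting negative (−, +, −), so H is negative definite: a local maximum.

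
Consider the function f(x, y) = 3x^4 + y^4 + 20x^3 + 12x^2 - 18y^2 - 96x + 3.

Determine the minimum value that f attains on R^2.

f(x,y) separates as P(x) + Q(y) + 3, so its minimum is min P + min Q + 3.
P'(x) = 12(x - 1)(x + 2)(x + 4) vanishes at x ∈ {-4, -2, 1}; Q'(y) = 4y(y - 3)(y + 3) vanishes at y ∈ {-3, 0, 3}.
Local minima of P (where P''>0): P(-4)=64, P(1)=-61. Local minima of Q: Q(-3)=-81, Q(3)=-81.
So the global minimum of f is P(1) + Q(-3) + 3 = -61 − 81 + 3 = -139, attained at (1, -3).

-139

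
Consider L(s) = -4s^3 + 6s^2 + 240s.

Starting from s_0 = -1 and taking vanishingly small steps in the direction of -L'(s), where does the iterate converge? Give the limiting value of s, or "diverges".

-4

L'(s) = -12(s - 5)(s + 4), so L'(-1) = 216.
Gradient descent moves in the -L' direction, i.e. s is decreasing.
The nearest critical point in that direction is s = -4, where L'' = 108 > 0 (a local minimum). The iterate converges there.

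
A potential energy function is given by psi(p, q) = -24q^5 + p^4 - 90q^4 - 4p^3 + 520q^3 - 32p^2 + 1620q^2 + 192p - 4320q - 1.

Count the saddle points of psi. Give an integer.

psi separates as a function of p plus a function of q, so ∇psi=0 decouples.
∂psi/∂p = 4(p - 4)(p - 3)(p + 4) = 0 at p ∈ {-4, 3, 4}; ∂psi/∂q = -120(q - 3)(q - 1)(q + 3)(q + 4) = 0 at q ∈ {-4, -3, 1, 3}.
The Hessian is diagonal: diag(psi_pp, psi_qq). Second derivatives: psi_pp(-4)=224, psi_pp(3)=-28, psi_pp(4)=32; psi_qq(-4)=4200, psi_qq(-3)=-2880, psi_qq(1)=4800, psi_qq(3)=-10080.
Saddle points occur where the two diagonal entries have opposite signs: (-4, -3), (-4, 3), (3, -4), (3, 1), (4, -3), (4, 3). Count: 6.

6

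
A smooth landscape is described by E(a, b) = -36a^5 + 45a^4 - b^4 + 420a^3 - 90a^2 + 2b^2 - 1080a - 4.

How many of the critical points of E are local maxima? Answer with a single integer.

E separates as a function of a plus a function of b, so ∇E=0 decouples.
∂E/∂a = -180(a - 3)(a - 1)(a + 1)(a + 2) = 0 at a ∈ {-2, -1, 1, 3}; ∂E/∂b = -4b(b - 1)(b + 1) = 0 at b ∈ {-1, 0, 1}.
The Hessian is diagonal: diag(E_aa, E_bb). Second derivatives: E_aa(-2)=2700, E_aa(-1)=-1440, E_aa(1)=2160, E_aa(3)=-7200; E_bb(-1)=-8, E_bb(0)=4, E_bb(1)=-8.
Local maxima occur where both diagonal entries negative: (-1, -1), (-1, 1), (3, -1), (3, 1). Count: 4.

4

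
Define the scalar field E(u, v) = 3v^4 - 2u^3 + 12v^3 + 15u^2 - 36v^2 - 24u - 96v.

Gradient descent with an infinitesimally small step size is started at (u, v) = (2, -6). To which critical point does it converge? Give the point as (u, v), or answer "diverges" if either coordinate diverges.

(1, -4)

E is separable, so gradient descent decouples: u follows -∂E/∂u, v follows -∂E/∂v.
∂E/∂u = -6(u - 4)(u - 1); at u=2 this is 12, so u decreases.
∂E/∂v = 12(v - 2)(v + 1)(v + 4); at v=-6 this is -960, so v increases.
u converges to its nearest critical value 1 (a local min of the u-part); v converges to -4. The iterate converges to (1, -4).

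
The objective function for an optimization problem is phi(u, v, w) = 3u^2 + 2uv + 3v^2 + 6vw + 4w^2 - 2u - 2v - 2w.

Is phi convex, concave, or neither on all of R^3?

convex

phi is quadratic, so its Hessian is the constant matrix H = [[6, 2, 0], [2, 6, 6], [0, 6, 8]].
Leading principal minors: 6, 32, 40.
All positive ⇒ H ≻ 0 ⇒ convex.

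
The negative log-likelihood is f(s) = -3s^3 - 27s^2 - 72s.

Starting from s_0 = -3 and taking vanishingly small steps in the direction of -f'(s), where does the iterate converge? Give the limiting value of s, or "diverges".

-4

f'(s) = -9(s + 2)(s + 4), so f'(-3) = 9.
Gradient descent moves in the -f' direction, i.e. s is decreasing.
The nearest critical point in that direction is s = -4, where f'' = 18 > 0 (a local minimum). The iterate converges there.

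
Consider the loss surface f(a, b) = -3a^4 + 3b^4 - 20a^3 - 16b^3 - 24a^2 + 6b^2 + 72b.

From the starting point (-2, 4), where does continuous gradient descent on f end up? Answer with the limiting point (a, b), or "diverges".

(-1, 3)

f is separable, so gradient descent decouples: a follows -∂f/∂a, b follows -∂f/∂b.
∂f/∂a = -12a(a + 1)(a + 4); at a=-2 this is -48, so a increases.
∂f/∂b = 12(b - 3)(b - 2)(b + 1); at b=4 this is 120, so b decreases.
a converges to its nearest critical value -1 (a local min of the a-part); b converges to 3. The iterate converges to (-1, 3).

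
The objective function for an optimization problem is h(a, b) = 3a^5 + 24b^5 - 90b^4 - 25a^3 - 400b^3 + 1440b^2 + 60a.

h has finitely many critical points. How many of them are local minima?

h separates as a function of a plus a function of b, so ∇h=0 decouples.
∂h/∂a = 15(a - 2)(a - 1)(a + 1)(a + 2) = 0 at a ∈ {-2, -1, 1, 2}; ∂h/∂b = 120b(b - 4)(b - 2)(b + 3) = 0 at b ∈ {-3, 0, 2, 4}.
The Hessian is diagonal: diag(h_aa, h_bb). Second derivatives: h_aa(-2)=-180, h_aa(-1)=90, h_aa(1)=-90, h_aa(2)=180; h_bb(-3)=-12600, h_bb(0)=2880, h_bb(2)=-2400, h_bb(4)=6720.
Local minima occur where both diagonal entries positive: (-1, 0), (-1, 4), (2, 0), (2, 4). Count: 4.

4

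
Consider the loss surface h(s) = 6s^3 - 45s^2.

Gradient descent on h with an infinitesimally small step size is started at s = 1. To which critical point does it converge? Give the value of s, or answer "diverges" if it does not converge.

h'(s) = 18s(s - 5), so h'(1) = -72.
Gradient descent moves in the -h' direction, i.e. s is increasing.
The nearest critical point in that direction is s = 5, where h'' = 90 > 0 (a local minimum). The iterate converges there.

5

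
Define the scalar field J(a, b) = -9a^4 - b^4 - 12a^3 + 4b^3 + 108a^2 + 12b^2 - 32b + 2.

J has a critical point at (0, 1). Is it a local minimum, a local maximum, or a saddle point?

local minimum

The mixed partial ∂²J/∂a∂b is 0, so the Hessian at any point is diag(J_aa, J_bb) = diag(36(-3a^2 - 2a + 6), 12(-b^2 + 2b + 2)).
At (0, 1): H = diag(216, 36).
Both eigenvalues are positive, so H is positive definite: a local minimum.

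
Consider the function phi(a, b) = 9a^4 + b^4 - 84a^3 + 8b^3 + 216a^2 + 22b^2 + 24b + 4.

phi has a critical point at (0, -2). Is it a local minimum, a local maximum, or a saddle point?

The mixed partial ∂²phi/∂a∂b is 0, so the Hessian at any point is diag(phi_aa, phi_bb) = diag(36(3a^2 - 14a + 12), 4(3b^2 + 12b + 11)).
At (0, -2): H = diag(432, -4).
The eigenvalues have opposite signs, so H is indefinite: a saddle point.

saddle point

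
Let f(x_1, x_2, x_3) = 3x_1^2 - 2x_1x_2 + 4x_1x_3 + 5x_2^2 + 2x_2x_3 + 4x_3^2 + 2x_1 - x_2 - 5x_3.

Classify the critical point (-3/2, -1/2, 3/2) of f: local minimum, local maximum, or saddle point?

local minimum

The Hessian is constant: H = [[6, -2, 4], [-2, 10, 2], [4, 2, 8]].
Leading principal minors: Δ₁ = 6, Δ₂ = 56, Δ₃ = 232.
All leading minors are positive, so H is positive definite: a local minimum.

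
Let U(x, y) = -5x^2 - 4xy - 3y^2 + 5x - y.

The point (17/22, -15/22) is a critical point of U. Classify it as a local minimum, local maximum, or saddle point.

The Hessian of U is constant: H = [[-10, -4], [-4, -6]].
det(H) = (-10)·(-6) − (-4)² = 44.
det(H) > 0 and tr(H) = -16 < 0, so H is negative definite and the point is a local maximum.

local maximum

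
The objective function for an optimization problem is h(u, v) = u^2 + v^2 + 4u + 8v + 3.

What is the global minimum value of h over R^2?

h(u,v) separates as P(u) + Q(v) + 3, so its minimum is min P + min Q + 3.
P'(u) = 2u + 4 vanishes at u ∈ {-2}; Q'(v) = 2v + 8 vanishes at v ∈ {-4}.
Local minima of P (where P''>0): P(-2)=-4. Local minima of Q: Q(-4)=-16.
So the global minimum of h is P(-2) + Q(-4) + 3 = -4 − 16 + 3 = -17, attained at (-2, -4).

-17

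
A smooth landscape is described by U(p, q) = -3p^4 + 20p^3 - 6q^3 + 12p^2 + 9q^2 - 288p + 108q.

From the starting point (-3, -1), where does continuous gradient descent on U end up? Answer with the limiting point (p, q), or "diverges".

U is separable, so gradient descent decouples: p follows -∂U/∂p, q follows -∂U/∂q.
∂U/∂p = -12(p - 4)(p - 3)(p + 2); at p=-3 this is 504, so p decreases.
∂U/∂q = -18(q - 3)(q + 2); at q=-1 this is 72, so q decreases.
The p-coordinate has no critical point in that direction and runs off to infinity.

diverges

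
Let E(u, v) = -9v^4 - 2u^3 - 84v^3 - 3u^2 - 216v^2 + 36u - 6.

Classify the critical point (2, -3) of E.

saddle point

The mixed partial ∂²E/∂u∂v is 0, so the Hessian at any point is diag(E_uu, E_vv) = diag(-6(2u + 1), -36(3v^2 + 14v + 12)).
At (2, -3): H = diag(-30, 108).
The eigenvalues have opposite signs, so H is indefinite: a saddle point.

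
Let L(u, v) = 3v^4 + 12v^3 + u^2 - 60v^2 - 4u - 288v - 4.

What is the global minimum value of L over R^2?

-845

L(u,v) separates as P(u) + Q(v) − 4, so its minimum is min P + min Q − 4.
P'(u) = 2u - 4 vanishes at u ∈ {2}; Q'(v) = 12(v - 3)(v + 2)(v + 4) vanishes at v ∈ {-4, -2, 3}.
Local minima of P (where P''>0): P(2)=-4. Local minima of Q: Q(-4)=192, Q(3)=-837.
So the global minimum of L is P(2) + Q(3) − 4 = -4 − 837 − 4 = -845, attained at (2, 3).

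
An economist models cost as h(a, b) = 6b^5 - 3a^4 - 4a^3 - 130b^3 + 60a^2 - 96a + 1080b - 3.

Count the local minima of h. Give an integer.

2

h separates as a function of a plus a function of b, so ∇h=0 decouples.
∂h/∂a = -12(a - 2)(a - 1)(a + 4) = 0 at a ∈ {-4, 1, 2}; ∂h/∂b = 30(b - 3)(b - 2)(b + 2)(b + 3) = 0 at b ∈ {-3, -2, 2, 3}.
The Hessian is diagonal: diag(h_aa, h_bb). Second derivatives: h_aa(-4)=-360, h_aa(1)=60, h_aa(2)=-72; h_bb(-3)=-900, h_bb(-2)=600, h_bb(2)=-600, h_bb(3)=900.
Local minima occur where both diagonal entries positive: (1, -2), (1, 3). Count: 2.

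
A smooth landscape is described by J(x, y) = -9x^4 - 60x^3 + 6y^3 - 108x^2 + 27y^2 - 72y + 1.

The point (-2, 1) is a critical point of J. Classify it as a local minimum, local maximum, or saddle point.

The mixed partial ∂²J/∂x∂y is 0, so the Hessian at any point is diag(J_xx, J_yy) = diag(-36(3x^2 + 10x + 6), 18(2y + 3)).
At (-2, 1): H = diag(72, 90).
Both eigenvalues are positive, so H is positive definite: a local minimum.

local minimum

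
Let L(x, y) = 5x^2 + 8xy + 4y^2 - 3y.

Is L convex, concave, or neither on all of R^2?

L is quadratic, so its Hessian is the constant matrix H = [[10, 8], [8, 8]].
det(H) = 16, tr(H) = 18.
det(H) > 0 and tr(H) > 0, so H is positive definite everywhere: convex.

convex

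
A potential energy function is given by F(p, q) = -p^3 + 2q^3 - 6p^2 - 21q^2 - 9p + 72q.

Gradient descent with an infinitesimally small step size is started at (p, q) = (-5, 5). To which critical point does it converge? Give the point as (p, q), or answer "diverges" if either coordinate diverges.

(-3, 4)

F is separable, so gradient descent decouples: p follows -∂F/∂p, q follows -∂F/∂q.
∂F/∂p = -3(p + 1)(p + 3); at p=-5 this is -24, so p increases.
∂F/∂q = 6(q - 4)(q - 3); at q=5 this is 12, so q decreases.
p converges to its nearest critical value -3 (a local min of the p-part); q converges to 4. The iterate converges to (-3, 4).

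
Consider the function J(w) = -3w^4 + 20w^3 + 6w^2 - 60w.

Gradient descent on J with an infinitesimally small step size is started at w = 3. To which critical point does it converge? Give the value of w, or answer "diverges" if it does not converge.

1

J'(w) = -12(w - 5)(w - 1)(w + 1), so J'(3) = 192.
Gradient descent moves in the -J' direction, i.e. w is decreasing.
The nearest critical point in that direction is w = 1, where J'' = 96 > 0 (a local minimum). The iterate converges there.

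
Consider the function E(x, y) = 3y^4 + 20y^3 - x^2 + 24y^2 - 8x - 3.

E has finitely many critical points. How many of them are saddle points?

E separates as a function of x plus a function of y, so ∇E=0 decouples.
∂E/∂x = -2(x + 4) = 0 at x ∈ {-4}; ∂E/∂y = 12y(y + 1)(y + 4) = 0 at y ∈ {-4, -1, 0}.
The Hessian is diagonal: diag(E_xx, E_yy). Second derivatives: E_xx(-4)=-2; E_yy(-4)=144, E_yy(-1)=-36, E_yy(0)=48.
Saddle points occur where the two diagonal entries have opposite signs: (-4, -4), (-4, 0). Count: 2.

2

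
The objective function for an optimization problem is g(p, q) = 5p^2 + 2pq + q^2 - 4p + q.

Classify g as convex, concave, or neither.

g is quadratic, so its Hessian is the constant matrix H = [[10, 2], [2, 2]].
det(H) = 16, tr(H) = 12.
det(H) > 0 and tr(H) > 0, so H is positive definite everywhere: convex.

convex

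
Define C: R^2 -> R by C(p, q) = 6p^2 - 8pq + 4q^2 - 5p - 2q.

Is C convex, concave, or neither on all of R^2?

convex

C is quadratic, so its Hessian is the constant matrix H = [[12, -8], [-8, 8]].
det(H) = 32, tr(H) = 20.
det(H) > 0 and tr(H) > 0, so H is positive definite everywhere: convex.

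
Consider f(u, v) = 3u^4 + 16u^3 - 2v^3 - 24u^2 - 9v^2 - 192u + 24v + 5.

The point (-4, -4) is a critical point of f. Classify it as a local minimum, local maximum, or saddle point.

The mixed partial ∂²f/∂u∂v is 0, so the Hessian at any point is diag(f_uu, f_vv) = diag(12(3u^2 + 8u - 4), -6(2v + 3)).
At (-4, -4): H = diag(144, 30).
Both eigenvalues are positive, so H is positive definite: a local minimum.

local minimum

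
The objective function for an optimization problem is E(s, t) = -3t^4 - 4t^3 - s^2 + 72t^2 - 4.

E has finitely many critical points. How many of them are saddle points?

E separates as a function of s plus a function of t, so ∇E=0 decouples.
∂E/∂s = -2s = 0 at s ∈ {0}; ∂E/∂t = -12t(t - 3)(t + 4) = 0 at t ∈ {-4, 0, 3}.
The Hessian is diagonal: diag(E_ss, E_tt). Second derivatives: E_ss(0)=-2; E_tt(-4)=-336, E_tt(0)=144, E_tt(3)=-252.
Saddle points occur where the two diagonal entries have opposite signs: (0, 0). Count: 1.

1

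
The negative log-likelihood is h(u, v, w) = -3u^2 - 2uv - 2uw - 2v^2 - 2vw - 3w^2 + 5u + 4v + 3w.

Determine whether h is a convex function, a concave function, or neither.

h is quadratic, so its Hessian is the constant matrix H = [[-6, -2, -2], [-2, -4, -2], [-2, -2, -6]].
Leading principal minors: -6, 20, -96.
Signs alternate −, +, − ⇒ H ≺ 0 ⇒ concave.

concave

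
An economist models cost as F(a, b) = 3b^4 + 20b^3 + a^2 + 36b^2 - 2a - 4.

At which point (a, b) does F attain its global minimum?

F(a,b) separates as P(a) + Q(b) − 4, so its minimum is min P + min Q − 4.
P'(a) = 2a - 2 vanishes at a ∈ {1}; Q'(b) = 12b(b + 2)(b + 3) vanishes at b ∈ {-3, -2, 0}.
Local minima of P (where P''>0): P(1)=-1. Local minima of Q: Q(-3)=27, Q(0)=0.
So the global minimum of F is P(1) + Q(0) − 4 = -1 + 0 − 4 = -5, attained at (1, 0).

(1, 0)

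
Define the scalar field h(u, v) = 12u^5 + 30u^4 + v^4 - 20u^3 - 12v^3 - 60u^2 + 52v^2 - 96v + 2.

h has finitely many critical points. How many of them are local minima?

h separates as a function of u plus a function of v, so ∇h=0 decouples.
∂h/∂u = 60u(u - 1)(u + 1)(u + 2) = 0 at u ∈ {-2, -1, 0, 1}; ∂h/∂v = 4(v - 4)(v - 3)(v - 2) = 0 at v ∈ {2, 3, 4}.
The Hessian is diagonal: diag(h_uu, h_vv). Second derivatives: h_uu(-2)=-360, h_uu(-1)=120, h_uu(0)=-120, h_uu(1)=360; h_vv(2)=8, h_vv(3)=-4, h_vv(4)=8.
Local minima occur where both diagonal entries positive: (-1, 2), (-1, 4), (1, 2), (1, 4). Count: 4.

4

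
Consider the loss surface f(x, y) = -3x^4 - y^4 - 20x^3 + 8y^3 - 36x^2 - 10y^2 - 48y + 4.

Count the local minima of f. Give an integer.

f separates as a function of x plus a function of y, so ∇f=0 decouples.
∂f/∂x = -12x(x + 2)(x + 3) = 0 at x ∈ {-3, -2, 0}; ∂f/∂y = -4(y - 4)(y - 3)(y + 1) = 0 at y ∈ {-1, 3, 4}.
The Hessian is diagonal: diag(f_xx, f_yy). Second derivatives: f_xx(-3)=-36, f_xx(-2)=24, f_xx(0)=-72; f_yy(-1)=-80, f_yy(3)=16, f_yy(4)=-20.
Local minima occur where both diagonal entries positive: (-2, 3). Count: 1.

1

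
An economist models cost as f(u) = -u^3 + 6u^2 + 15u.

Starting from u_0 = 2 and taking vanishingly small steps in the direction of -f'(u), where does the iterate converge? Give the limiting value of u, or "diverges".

f'(u) = -3(u - 5)(u + 1), so f'(2) = 27.
Gradient descent moves in the -f' direction, i.e. u is decreasing.
The nearest critical point in that direction is u = -1, where f'' = 18 > 0 (a local minimum). The iterate converges there.

-1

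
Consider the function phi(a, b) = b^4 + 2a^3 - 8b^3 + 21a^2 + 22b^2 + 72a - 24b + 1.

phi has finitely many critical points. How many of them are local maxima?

phi separates as a function of a plus a function of b, so ∇phi=0 decouples.
∂phi/∂a = 6(a + 3)(a + 4) = 0 at a ∈ {-4, -3}; ∂phi/∂b = 4(b - 3)(b - 2)(b - 1) = 0 at b ∈ {1, 2, 3}.
The Hessian is diagonal: diag(phi_aa, phi_bb). Second derivatives: phi_aa(-4)=-6, phi_aa(-3)=6; phi_bb(1)=8, phi_bb(2)=-4, phi_bb(3)=8.
Local maxima occur where both diagonal entries negative: (-4, 2). Count: 1.

1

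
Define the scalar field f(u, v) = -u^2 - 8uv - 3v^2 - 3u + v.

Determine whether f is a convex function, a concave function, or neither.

f is quadratic, so its Hessian is the constant matrix H = [[-2, -8], [-8, -6]].
det(H) = -52, tr(H) = -8.
det(H) < 0, so H is indefinite: neither convex nor concave.

neither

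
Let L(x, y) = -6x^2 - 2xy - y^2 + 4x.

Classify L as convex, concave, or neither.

concave

L is quadratic, so its Hessian is the constant matrix H = [[-12, -2], [-2, -2]].
det(H) = 20, tr(H) = -14.
det(H) > 0 and tr(H) < 0, so H is negative definite everywhere: concave.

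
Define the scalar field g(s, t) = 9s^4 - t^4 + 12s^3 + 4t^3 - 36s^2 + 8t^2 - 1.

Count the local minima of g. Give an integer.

2

g separates as a function of s plus a function of t, so ∇g=0 decouples.
∂g/∂s = 36s(s - 1)(s + 2) = 0 at s ∈ {-2, 0, 1}; ∂g/∂t = -4t(t - 4)(t + 1) = 0 at t ∈ {-1, 0, 4}.
The Hessian is diagonal: diag(g_ss, g_tt). Second derivatives: g_ss(-2)=216, g_ss(0)=-72, g_ss(1)=108; g_tt(-1)=-20, g_tt(0)=16, g_tt(4)=-80.
Local minima occur where both diagonal entries positive: (-2, 0), (1, 0). Count: 2.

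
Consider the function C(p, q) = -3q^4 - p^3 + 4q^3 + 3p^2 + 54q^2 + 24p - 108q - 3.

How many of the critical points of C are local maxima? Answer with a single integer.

2

C separates as a function of p plus a function of q, so ∇C=0 decouples.
∂C/∂p = -3(p - 4)(p + 2) = 0 at p ∈ {-2, 4}; ∂C/∂q = -12(q - 3)(q - 1)(q + 3) = 0 at q ∈ {-3, 1, 3}.
The Hessian is diagonal: diag(C_pp, C_qq). Second derivatives: C_pp(-2)=18, C_pp(4)=-18; C_qq(-3)=-288, C_qq(1)=96, C_qq(3)=-144.
Local maxima occur where both diagonal entries negative: (4, -3), (4, 3). Count: 2.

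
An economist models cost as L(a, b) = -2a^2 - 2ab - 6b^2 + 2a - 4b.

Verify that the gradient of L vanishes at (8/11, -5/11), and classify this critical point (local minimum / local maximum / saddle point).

local maximum

∇L = (-4a - 2b + 2, -2a - 12b - 4); substituting (8/11, -5/11) gives ∇L = (0, 0), so (8/11, -5/11) is indeed a critical point.
The Hessian of L is constant: H = [[-4, -2], [-2, -12]].
det(H) = (-4)·(-12) − (-2)² = 44.
det(H) > 0 and tr(H) = -16 < 0, so H is negative definite and the point is a local maximum.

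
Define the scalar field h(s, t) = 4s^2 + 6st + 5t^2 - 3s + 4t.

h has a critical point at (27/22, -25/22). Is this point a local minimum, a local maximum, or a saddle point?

local minimum

The Hessian of h is constant: H = [[8, 6], [6, 10]].
det(H) = 8·10 − 6² = 44.
det(H) > 0 and tr(H) = 18 > 0, so H is positive definite and the point is a local minimum.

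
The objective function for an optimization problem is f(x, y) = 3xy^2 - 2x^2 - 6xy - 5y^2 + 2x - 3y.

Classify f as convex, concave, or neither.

neither

The term 3xy^2 is cubic, so the Hessian is not constant.
∂²f/∂y² = 6x - 10, which takes both signs as x varies (negative for sufficiently negative x). A diagonal entry of the Hessian changing sign means the Hessian is neither positive- nor negative-semidefinite on all of R^2.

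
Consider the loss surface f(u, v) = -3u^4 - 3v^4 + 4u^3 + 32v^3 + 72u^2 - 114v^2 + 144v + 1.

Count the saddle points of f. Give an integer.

4

f separates as a function of u plus a function of v, so ∇f=0 decouples.
∂f/∂u = -12u(u - 4)(u + 3) = 0 at u ∈ {-3, 0, 4}; ∂f/∂v = -12(v - 4)(v - 3)(v - 1) = 0 at v ∈ {1, 3, 4}.
The Hessian is diagonal: diag(f_uu, f_vv). Second derivatives: f_uu(-3)=-252, f_uu(0)=144, f_uu(4)=-336; f_vv(1)=-72, f_vv(3)=24, f_vv(4)=-36.
Saddle points occur where the two diagonal entries have opposite signs: (-3, 3), (0, 1), (0, 4), (4, 3). Count: 4.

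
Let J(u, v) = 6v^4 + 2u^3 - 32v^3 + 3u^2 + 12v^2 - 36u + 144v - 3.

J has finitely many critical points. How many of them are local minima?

J separates as a function of u plus a function of v, so ∇J=0 decouples.
∂J/∂u = 6(u - 2)(u + 3) = 0 at u ∈ {-3, 2}; ∂J/∂v = 24(v - 3)(v - 2)(v + 1) = 0 at v ∈ {-1, 2, 3}.
The Hessian is diagonal: diag(J_uu, J_vv). Second derivatives: J_uu(-3)=-30, J_uu(2)=30; J_vv(-1)=288, J_vv(2)=-72, J_vv(3)=96.
Local minima occur where both diagonal entries positive: (2, -1), (2, 3). Count: 2.

2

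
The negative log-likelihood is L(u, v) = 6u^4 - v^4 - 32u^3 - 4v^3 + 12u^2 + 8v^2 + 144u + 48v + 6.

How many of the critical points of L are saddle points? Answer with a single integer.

L separates as a function of u plus a function of v, so ∇L=0 decouples.
∂L/∂u = 24(u - 3)(u - 2)(u + 1) = 0 at u ∈ {-1, 2, 3}; ∂L/∂v = -4(v - 2)(v + 2)(v + 3) = 0 at v ∈ {-3, -2, 2}.
The Hessian is diagonal: diag(L_uu, L_vv). Second derivatives: L_uu(-1)=288, L_uu(2)=-72, L_uu(3)=96; L_vv(-3)=-20, L_vv(-2)=16, L_vv(2)=-80.
Saddle points occur where the two diagonal entries have opposite signs: (-1, -3), (-1, 2), (2, -2), (3, -3), (3, 2). Count: 5.

5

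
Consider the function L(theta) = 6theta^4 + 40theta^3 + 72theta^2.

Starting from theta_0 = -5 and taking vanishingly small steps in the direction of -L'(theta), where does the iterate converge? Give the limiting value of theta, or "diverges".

L'(theta) = 24theta(theta + 2)(theta + 3), so L'(-5) = -720.
Gradient descent moves in the -L' direction, i.e. theta is increasing.
The nearest critical point in that direction is theta = -3, where L'' = 72 > 0 (a local minimum). The iterate converges there.

-3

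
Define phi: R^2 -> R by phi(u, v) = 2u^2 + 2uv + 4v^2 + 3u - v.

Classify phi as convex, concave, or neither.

convex

phi is quadratic, so its Hessian is the constant matrix H = [[4, 2], [2, 8]].
det(H) = 28, tr(H) = 12.
det(H) > 0 and tr(H) > 0, so H is positive definite everywhere: convex.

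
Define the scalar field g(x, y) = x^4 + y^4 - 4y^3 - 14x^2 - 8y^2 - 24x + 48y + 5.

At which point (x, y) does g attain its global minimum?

(3, -2)

g(x,y) separates as P(x) + Q(y) + 5, so its minimum is min P + min Q + 5.
P'(x) = 4(x - 3)(x + 1)(x + 2) vanishes at x ∈ {-2, -1, 3}; Q'(y) = 4(y - 3)(y - 2)(y + 2) vanishes at y ∈ {-2, 2, 3}.
Local minima of P (where P''>0): P(-2)=8, P(3)=-117. Local minima of Q: Q(-2)=-80, Q(3)=45.
So the global minimum of g is P(3) + Q(-2) + 5 = -117 − 80 + 5 = -192, attained at (3, -2).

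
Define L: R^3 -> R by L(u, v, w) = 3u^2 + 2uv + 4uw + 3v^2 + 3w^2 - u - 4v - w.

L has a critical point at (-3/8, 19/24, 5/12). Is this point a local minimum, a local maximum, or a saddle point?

local minimum

The Hessian is constant: H = [[6, 2, 4], [2, 6, 0], [4, 0, 6]].
Leading principal minors: Δ₁ = 6, Δ₂ = 32, Δ₃ = 96.
All leading minors are positive, so H is positive definite: a local minimum.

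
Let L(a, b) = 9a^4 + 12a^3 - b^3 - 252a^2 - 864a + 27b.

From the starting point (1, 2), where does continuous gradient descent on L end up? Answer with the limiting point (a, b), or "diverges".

(4, -3)

L is separable, so gradient descent decouples: a follows -∂L/∂a, b follows -∂L/∂b.
∂L/∂a = 36(a - 4)(a + 2)(a + 3); at a=1 this is -1296, so a increases.
∂L/∂b = -3(b - 3)(b + 3); at b=2 this is 15, so b decreases.
a converges to its nearest critical value 4 (a local min of the a-part); b converges to -3. The iterate converges to (4, -3).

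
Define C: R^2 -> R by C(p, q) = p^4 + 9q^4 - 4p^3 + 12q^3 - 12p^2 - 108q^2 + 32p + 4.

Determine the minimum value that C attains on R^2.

-627

C(p,q) separates as A(p) + B(q) + 4, so its minimum is min A + min B + 4.
A'(p) = 4(p - 4)(p - 1)(p + 2) vanishes at p ∈ {-2, 1, 4}; B'(q) = 36q(q - 2)(q + 3) vanishes at q ∈ {-3, 0, 2}.
Local minima of A (where A''>0): A(-2)=-64, A(4)=-64. Local minima of B: B(-3)=-567, B(2)=-192.
So the global minimum of C is A(-2) + B(-3) + 4 = -64 − 567 + 4 = -627, attained at (-2, -3).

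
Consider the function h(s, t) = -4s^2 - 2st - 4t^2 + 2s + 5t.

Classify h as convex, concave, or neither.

h is quadratic, so its Hessian is the constant matrix H = [[-8, -2], [-2, -8]].
det(H) = 60, tr(H) = -16.
det(H) > 0 and tr(H) < 0, so H is negative definite everywhere: concave.

concave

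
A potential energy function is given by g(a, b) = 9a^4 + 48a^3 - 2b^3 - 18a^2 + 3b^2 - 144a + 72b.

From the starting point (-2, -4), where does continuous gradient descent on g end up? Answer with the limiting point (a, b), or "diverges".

g is separable, so gradient descent decouples: a follows -∂g/∂a, b follows -∂g/∂b.
∂g/∂a = 36(a - 1)(a + 1)(a + 4); at a=-2 this is 216, so a decreases.
∂g/∂b = -6(b - 4)(b + 3); at b=-4 this is -48, so b increases.
a converges to its nearest critical value -4 (a local min of the a-part); b converges to -3. The iterate converges to (-4, -3).

(-4, -3)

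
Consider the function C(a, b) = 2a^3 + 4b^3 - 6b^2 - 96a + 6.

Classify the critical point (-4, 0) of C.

The mixed partial ∂²C/∂a∂b is 0, so the Hessian at any point is diag(C_aa, C_bb) = diag(12a, 12(2b - 1)).
At (-4, 0): H = diag(-48, -12).
Both eigenvalues are negative, so H is negative definite: a local maximum.

local maximum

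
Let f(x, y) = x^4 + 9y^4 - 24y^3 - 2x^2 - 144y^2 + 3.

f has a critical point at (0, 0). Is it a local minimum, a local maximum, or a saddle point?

The mixed partial ∂²f/∂x∂y is 0, so the Hessian at any point is diag(f_xx, f_yy) = diag(4(3x^2 - 1), 36(3y^2 - 4y - 8)).
At (0, 0): H = diag(-4, -288).
Both eigenvalues are negative, so H is negative definite: a local maximum.

local maximum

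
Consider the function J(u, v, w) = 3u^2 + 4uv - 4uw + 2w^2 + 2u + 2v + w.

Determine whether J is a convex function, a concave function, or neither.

J is quadratic, so its Hessian is the constant matrix H = [[6, 4, -4], [4, 0, 0], [-4, 0, 4]].
Leading principal minors: 6, -16, -64.
Neither pattern holds ⇒ H is indefinite ⇒ neither convex nor concave.

neither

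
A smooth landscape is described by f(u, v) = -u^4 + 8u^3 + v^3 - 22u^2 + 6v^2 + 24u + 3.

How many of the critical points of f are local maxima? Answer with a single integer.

2

f separates as a function of u plus a function of v, so ∇f=0 decouples.
∂f/∂u = -4(u - 3)(u - 2)(u - 1) = 0 at u ∈ {1, 2, 3}; ∂f/∂v = 3v(v + 4) = 0 at v ∈ {-4, 0}.
The Hessian is diagonal: diag(f_uu, f_vv). Second derivatives: f_uu(1)=-8, f_uu(2)=4, f_uu(3)=-8; f_vv(-4)=-12, f_vv(0)=12.
Local maxima occur where both diagonal entries negative: (1, -4), (3, -4). Count: 2.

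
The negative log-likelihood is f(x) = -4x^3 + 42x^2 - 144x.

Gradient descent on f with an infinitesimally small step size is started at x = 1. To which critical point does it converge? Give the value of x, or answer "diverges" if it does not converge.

f'(x) = -12(x - 4)(x - 3), so f'(1) = -72.
Gradient descent moves in the -f' direction, i.e. x is increasing.
The nearest critical point in that direction is x = 3, where f'' = 12 > 0 (a local minimum). The iterate converges there.

3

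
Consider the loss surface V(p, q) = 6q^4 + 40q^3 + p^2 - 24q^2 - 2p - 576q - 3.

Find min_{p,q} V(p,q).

V(p,q) separates as A(p) + B(q) − 3, so its minimum is min A + min B − 3.
A'(p) = 2p - 2 vanishes at p ∈ {1}; B'(q) = 24(q - 2)(q + 3)(q + 4) vanishes at q ∈ {-4, -3, 2}.
Local minima of A (where A''>0): A(1)=-1. Local minima of B: B(-4)=896, B(2)=-832.
So the global minimum of V is A(1) + B(2) − 3 = -1 − 832 − 3 = -836, attained at (1, 2).

-836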